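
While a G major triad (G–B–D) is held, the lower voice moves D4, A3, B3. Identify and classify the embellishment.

A3 is an appoggiatura.

The harmony at that moment is G major triad (G, B, D); A3 is not a chord tone.
It is approached by leap down from D4 and left by step up to B3.
Leap in, step out — an appoggiatura.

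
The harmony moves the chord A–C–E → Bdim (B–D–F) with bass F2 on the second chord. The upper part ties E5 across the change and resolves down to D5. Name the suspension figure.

At the second chord the bass is F2. The suspended E5 lies a seventh above the bass; after resolving down by step to D5, the interval above the bass becomes a sixth.
Suspension figures are named by those two intervals: 7–6.

7–6 suspension.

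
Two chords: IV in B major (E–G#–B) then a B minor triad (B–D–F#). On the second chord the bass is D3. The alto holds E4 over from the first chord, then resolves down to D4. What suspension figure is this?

At the second chord the bass is D3. The suspended E4 lies a ninth above the bass; after resolving down by step to D4, the interval above the bass becomes an octave.
Suspension figures are named by those two intervals: 9–8.

9–8 suspension.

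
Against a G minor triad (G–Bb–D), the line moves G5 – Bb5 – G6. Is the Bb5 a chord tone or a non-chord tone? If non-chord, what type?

G minor triad contains G, Bb, D; Bb is the third, so it is a chord tone.

Chord tone (the third of G minor triad).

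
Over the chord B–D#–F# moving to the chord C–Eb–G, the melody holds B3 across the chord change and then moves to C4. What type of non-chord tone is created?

B3 is a retardation.

The harmony at that moment is C minor triad (C, Eb, G); B3 is not a chord tone.
It is held over (the same pitch as the preceding B3) and left by step up to C4.
Held over from the previous chord and resolving up by step — a retardation.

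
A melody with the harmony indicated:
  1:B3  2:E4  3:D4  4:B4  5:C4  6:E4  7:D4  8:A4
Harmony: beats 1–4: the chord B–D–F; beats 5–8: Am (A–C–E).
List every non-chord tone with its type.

E4 (beat 2) — appoggiatura; D4 (beat 7) — escape tone.

The harmony at that moment is B diminished triad (B, D, F); E4 is not a chord tone.
It is approached by leap up from B3 and left by step down to D4.
Leap in, step out — an appoggiatura.
The harmony at that moment is A minor triad (A, C, E); D4 is not a chord tone.
It is approached by step down from E4 and left by leap up to A4.
Step in, leap out — an escape tone.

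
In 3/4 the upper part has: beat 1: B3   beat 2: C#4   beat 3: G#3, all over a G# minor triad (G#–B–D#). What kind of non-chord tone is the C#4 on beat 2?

Escape tone.

The harmony at that moment is G# minor triad (G#, B, D#); C#4 is not a chord tone.
It is approached by step up from B3 and left by leap down to G#3.
Step in, leap out, on a weak beat — an escape tone.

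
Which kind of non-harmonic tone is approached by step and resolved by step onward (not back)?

Passing tone.

Approach: by step. Departure: by step, continuing in the same direction.
Stepwise on both sides with no change of direction means the note fills in the space between two different chord tones — a passing tone. (Had it turned back to its starting note it would be a neighbor tone instead.)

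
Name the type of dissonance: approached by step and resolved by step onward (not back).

Approach: by step. Departure: by step, continuing in the same direction.
Stepwise on both sides with no change of direction means the note fills in the space between two different chord tones — a passing tone. (Had it turned back to its starting note it would be a neighbor tone instead.)

Passing tone.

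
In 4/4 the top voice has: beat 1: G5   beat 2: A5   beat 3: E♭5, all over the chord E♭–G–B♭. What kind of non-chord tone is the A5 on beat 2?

Escape tone.

The harmony at that moment is E♭ major triad (E♭, G, B♭); A5 is not a chord tone.
It is approached by step up from G5 and left by leap down to E♭5.
Step in, leap out, on a weak beat — an escape tone.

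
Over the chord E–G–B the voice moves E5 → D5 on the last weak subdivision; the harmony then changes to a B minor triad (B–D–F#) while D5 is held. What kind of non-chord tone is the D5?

D5 is an anticipation.

The harmony at that moment is E minor triad (E, G, B); D5 is not a chord tone.
It is approached by step down from E5 and then sustained as the same pitch into the next harmony.
Arriving early and becoming a chord tone when the harmony changes — an anticipation.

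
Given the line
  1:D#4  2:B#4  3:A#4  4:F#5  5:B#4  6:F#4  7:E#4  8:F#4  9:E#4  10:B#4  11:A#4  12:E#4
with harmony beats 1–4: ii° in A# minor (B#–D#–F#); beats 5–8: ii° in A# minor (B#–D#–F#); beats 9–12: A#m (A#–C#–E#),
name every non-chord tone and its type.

The harmony at that moment is B# diminished triad (B#, D#, F#); A#4 is not a chord tone.
It is approached by step down from B#4 and left by leap up to F#5.
Step in, leap out — an escape tone.
The harmony at that moment is B# diminished triad (B#, D#, F#); E#4 is not a chord tone.
It is approached by step down from F#4 and left by step up to F#4.
Step away and step back to the same note — a neighbor tone (lower neighbor).
The harmony at that moment is A# minor triad (A#, C#, E#); B#4 is not a chord tone.
It is approached by leap up from E#4 and left by step down to A#4.
Leap in, step out — an appoggiatura.

A#4 (beat 3) — escape tone; E#4 (beat 7) — neighbor tone; B#4 (beat 10) — appoggiatura.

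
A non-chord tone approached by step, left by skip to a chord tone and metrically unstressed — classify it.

Escape tone.

Approach: by step. Departure: by leap. Metric position: weak.
Step in, leap out, from a weak position — an escape tone (échappée). (It is the mirror image of the appoggiatura, which leaps in and steps out on a strong beat.)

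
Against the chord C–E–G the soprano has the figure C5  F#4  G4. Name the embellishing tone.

F#4 is an appoggiatura.

The harmony at that moment is C major triad (C, E, G); F#4 is not a chord tone.
It is approached by leap down from C5 and left by step up to G4.
Leap in, step out — an appoggiatura.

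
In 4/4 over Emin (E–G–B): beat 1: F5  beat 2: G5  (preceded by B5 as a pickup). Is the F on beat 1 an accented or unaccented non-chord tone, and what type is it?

Accented appoggiatura.

The harmony at that moment is E minor triad (E, G, B); F5 is not a chord tone.
It is approached by leap down from B5 and left by step up to G5.
Leap in, step out — an appoggiatura.
It falls on the downbeat, so it is accented.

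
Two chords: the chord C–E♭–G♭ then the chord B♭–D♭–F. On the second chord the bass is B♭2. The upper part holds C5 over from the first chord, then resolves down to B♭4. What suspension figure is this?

9–8 suspension.

At the second chord the bass is B♭2. The suspended C5 lies a ninth above the bass; after resolving down by step to B♭4, the interval above the bass becomes an octave.
Suspension figures are named by those two intervals: 9–8.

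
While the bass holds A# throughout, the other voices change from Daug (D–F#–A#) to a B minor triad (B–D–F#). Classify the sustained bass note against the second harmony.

Pedal tone (pedal point).

The harmony at that moment is B minor triad (B, D, F#); A# is not a chord tone.
It is held over (the same pitch as the preceding A#) and then sustained as the same pitch into the next harmony.
Sustained through a change of harmony — a pedal tone.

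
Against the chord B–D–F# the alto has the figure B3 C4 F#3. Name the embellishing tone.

C4 is an escape tone.

The harmony at that moment is B minor triad (B, D, F#); C4 is not a chord tone.
It is approached by step up from B3 and left by leap down to F#3.
Step in, leap out — an escape tone.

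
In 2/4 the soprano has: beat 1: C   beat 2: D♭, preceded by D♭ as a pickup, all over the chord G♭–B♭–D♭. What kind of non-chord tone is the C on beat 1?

The harmony at that moment is G♭ major triad (G♭, B♭, D♭); C is not a chord tone.
It is approached by step down from D♭ and left by step up to D♭.
Step away and step back to the same note — a neighbor tone (lower neighbor).

Lower neighbor tone.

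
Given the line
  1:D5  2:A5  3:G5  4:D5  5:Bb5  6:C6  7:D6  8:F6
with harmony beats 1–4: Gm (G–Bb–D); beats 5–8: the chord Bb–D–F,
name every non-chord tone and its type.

The harmony at that moment is G minor triad (G, Bb, D); A5 is not a chord tone.
It is approached by leap up from D5 and left by step down to G5.
Leap in, step out — an appoggiatura.
The harmony at that moment is Bb major triad (Bb, D, F); C6 is not a chord tone.
It is approached by step up from Bb5 and left by step up to D6.
Step in, step out in the same direction — a passing tone.

A5 (beat 2) — appoggiatura; C6 (beat 6) — passing tone.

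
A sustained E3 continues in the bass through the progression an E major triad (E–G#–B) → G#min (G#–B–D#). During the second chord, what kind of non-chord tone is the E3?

Pedal tone (pedal point).

The harmony at that moment is G# minor triad (G#, B, D#); E3 is not a chord tone.
It is held over (the same pitch as the preceding E3) and then sustained as the same pitch into the next harmony.
Sustained through a change of harmony — a pedal tone.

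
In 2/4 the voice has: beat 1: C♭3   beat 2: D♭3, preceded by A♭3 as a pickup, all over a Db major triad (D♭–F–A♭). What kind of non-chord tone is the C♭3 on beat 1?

Appoggiatura.

The harmony at that moment is D♭ major triad (D♭, F, A♭); C♭3 is not a chord tone.
It is approached by leap down from A♭3 and left by step up to D♭3.
Leap in, step out, metrically accented — an appoggiatura.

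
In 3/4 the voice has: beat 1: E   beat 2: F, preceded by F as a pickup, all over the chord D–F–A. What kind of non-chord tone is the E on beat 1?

Lower neighbor tone.

The harmony at that moment is D minor triad (D, F, A); E is not a chord tone.
It is approached by step down from F and left by step up to F.
Step away and step back to the same note — a neighbor tone (lower neighbor).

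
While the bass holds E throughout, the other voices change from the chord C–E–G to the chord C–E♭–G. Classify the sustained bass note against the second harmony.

Pedal tone (pedal point).

The harmony at that moment is C minor triad (C, E♭, G); E is not a chord tone.
It is held over (the same pitch as the preceding E) and then sustained as the same pitch into the next harmony.
Sustained through a change of harmony — a pedal tone.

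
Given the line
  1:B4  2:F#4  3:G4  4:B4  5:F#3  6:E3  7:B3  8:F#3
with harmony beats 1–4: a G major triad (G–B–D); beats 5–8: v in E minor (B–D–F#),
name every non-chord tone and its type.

F#4 (beat 2) — appoggiatura; E3 (beat 6) — escape tone.

The harmony at that moment is G major triad (G, B, D); F#4 is not a chord tone.
It is approached by leap down from B4 and left by step up to G4.
Leap in, step out — an appoggiatura.
The harmony at that moment is B minor triad (B, D, F#); E3 is not a chord tone.
It is approached by step down from F#3 and left by leap up to B3.
Step in, leap out — an escape tone.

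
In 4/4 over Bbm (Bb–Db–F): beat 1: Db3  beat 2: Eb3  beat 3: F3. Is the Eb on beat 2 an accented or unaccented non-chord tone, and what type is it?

The harmony at that moment is Bb minor triad (Bb, Db, F); Eb3 is not a chord tone.
It is approached by step up from Db3 and left by step up to F3.
Step in, step out in the same direction — a passing tone.
It falls on a weak beat, so it is unaccented.

Unaccented passing tone.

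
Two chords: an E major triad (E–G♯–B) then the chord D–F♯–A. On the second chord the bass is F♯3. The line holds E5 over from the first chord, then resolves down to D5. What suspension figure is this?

At the second chord the bass is F♯3. The suspended E5 lies a seventh above the bass; after resolving down by step to D5, the interval above the bass becomes a sixth.
Suspension figures are named by those two intervals: 7–6.

7–6 suspension.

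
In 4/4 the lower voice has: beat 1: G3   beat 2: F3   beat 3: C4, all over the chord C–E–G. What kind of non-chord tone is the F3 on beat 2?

Escape tone.

The harmony at that moment is C major triad (C, E, G); F3 is not a chord tone.
It is approached by step down from G3 and left by leap up to C4.
Step in, leap out, on a weak beat — an escape tone.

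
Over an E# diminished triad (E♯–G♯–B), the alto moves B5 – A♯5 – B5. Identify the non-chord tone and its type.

A♯5 is a neighbor tone.

The harmony at that moment is E♯ diminished triad (E♯, G♯, B); A♯5 is not a chord tone.
It is approached by step down from B5 and left by step up to B5.
Step away and step back to the same note — a neighbor tone (lower neighbor).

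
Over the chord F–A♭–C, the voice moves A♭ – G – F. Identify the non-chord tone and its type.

G is a passing tone.

The harmony at that moment is F minor triad (F, A♭, C); G is not a chord tone.
It is approached by step down from A♭ and left by step down to F.
Step in, step out in the same direction — a passing tone.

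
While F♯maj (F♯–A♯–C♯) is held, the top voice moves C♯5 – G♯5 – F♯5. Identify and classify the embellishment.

The harmony at that moment is F♯ major triad (F♯, A♯, C♯); G♯5 is not a chord tone.
It is approached by leap up from C♯5 and left by step down to F♯5.
Leap in, step out — an appoggiatura.

G♯5 is an appoggiatura.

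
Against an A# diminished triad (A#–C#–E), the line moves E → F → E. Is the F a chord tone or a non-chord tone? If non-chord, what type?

Non-chord tone — a neighbor tone.

The harmony at that moment is A# diminished triad (A#, C#, E); F is not a chord tone.
It is approached by step up from E and left by step down to E.
Step away and step back to the same note — a neighbor tone (upper neighbor).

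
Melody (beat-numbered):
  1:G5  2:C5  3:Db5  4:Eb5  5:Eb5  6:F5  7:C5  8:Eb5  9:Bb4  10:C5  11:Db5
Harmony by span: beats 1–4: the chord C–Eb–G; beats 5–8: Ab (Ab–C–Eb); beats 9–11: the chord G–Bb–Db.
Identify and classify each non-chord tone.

Db5 (beat 3) — passing tone; F5 (beat 6) — escape tone; C5 (beat 10) — passing tone.

The harmony at that moment is C minor triad (C, Eb, G); Db5 is not a chord tone.
It is approached by step up from C5 and left by step up to Eb5.
Step in, step out in the same direction — a passing tone.
The harmony at that moment is Ab major triad (Ab, C, Eb); F5 is not a chord tone.
It is approached by step up from Eb5 and left by leap down to C5.
Step in, leap out — an escape tone.
The harmony at that moment is G diminished triad (G, Bb, Db); C5 is not a chord tone.
It is approached by step up from Bb4 and left by step up to Db5.
Step in, step out in the same direction — a passing tone.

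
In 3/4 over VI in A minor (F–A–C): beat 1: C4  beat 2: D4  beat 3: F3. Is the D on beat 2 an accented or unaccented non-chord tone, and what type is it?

The harmony at that moment is F major triad (F, A, C); D4 is not a chord tone.
It is approached by step up from C4 and left by leap down to F3.
Step in, leap out — an escape tone.
It falls on a weak beat, so it is unaccented.

Unaccented escape tone.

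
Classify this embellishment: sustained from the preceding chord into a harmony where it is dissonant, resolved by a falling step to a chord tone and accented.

Approach: by preparation — the pitch is first a chord tone, then held (tied or repeated) while the harmony changes under it. Departure: down by step. Metric position: strong.
A prepared dissonance that resolves downward by step — a suspension. (The same figure resolving upward would be a retardation.)

Suspension.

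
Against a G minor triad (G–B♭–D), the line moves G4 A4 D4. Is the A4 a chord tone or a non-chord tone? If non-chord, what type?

The harmony at that moment is G minor triad (G, B♭, D); A4 is not a chord tone.
It is approached by step up from G4 and left by leap down to D4.
Step in, leap out — an escape tone.

Non-chord tone — an escape tone.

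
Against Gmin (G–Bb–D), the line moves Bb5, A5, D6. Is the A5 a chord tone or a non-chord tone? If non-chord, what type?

The harmony at that moment is G minor triad (G, Bb, D); A5 is not a chord tone.
It is approached by step down from Bb5 and left by leap up to D6.
Step in, leap out — an escape tone.

Non-chord tone — an escape tone.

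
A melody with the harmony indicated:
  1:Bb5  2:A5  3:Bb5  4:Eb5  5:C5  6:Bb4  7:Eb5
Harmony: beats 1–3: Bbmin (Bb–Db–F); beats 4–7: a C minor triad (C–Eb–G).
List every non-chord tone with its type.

The harmony at that moment is Bb minor triad (Bb, Db, F); A5 is not a chord tone.
It is approached by step down from Bb5 and left by step up to Bb5.
Step away and step back to the same note — a neighbor tone (lower neighbor).
The harmony at that moment is C minor triad (C, Eb, G); Bb4 is not a chord tone.
It is approached by step down from C5 and left by leap up to Eb5.
Step in, leap out — an escape tone.

A5 (beat 2) — neighbor tone; Bb4 (beat 6) — escape tone.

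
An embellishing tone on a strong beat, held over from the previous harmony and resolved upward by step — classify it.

Approach: by preparation — the pitch is first a chord tone, then held (tied or repeated) while the harmony changes under it. Departure: up by step. Metric position: strong.
A prepared dissonance that resolves upward by step — a retardation. (The same figure resolving downward would be a suspension.)

Retardation.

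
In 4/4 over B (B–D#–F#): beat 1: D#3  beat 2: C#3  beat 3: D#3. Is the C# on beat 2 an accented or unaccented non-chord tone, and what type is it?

The harmony at that moment is B major triad (B, D#, F#); C#3 is not a chord tone.
It is approached by step down from D#3 and left by step up to D#3.
Step away and step back to the same note — a neighbor tone (lower neighbor).
It falls on a weak beat, so it is unaccented.

Unaccented neighbor tone.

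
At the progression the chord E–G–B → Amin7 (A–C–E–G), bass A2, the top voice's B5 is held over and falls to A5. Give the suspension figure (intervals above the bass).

At the second chord the bass is A2. The suspended B5 lies a ninth above the bass; after resolving down by step to A5, the interval above the bass becomes an octave.
Suspension figures are named by those two intervals: 9–8.

9–8 suspension.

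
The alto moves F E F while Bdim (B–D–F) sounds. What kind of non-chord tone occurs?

E is a neighbor tone.

The harmony at that moment is B diminished triad (B, D, F); E is not a chord tone.
It is approached by step down from F and left by step up to F.
Step away and step back to the same note — a neighbor tone (lower neighbor).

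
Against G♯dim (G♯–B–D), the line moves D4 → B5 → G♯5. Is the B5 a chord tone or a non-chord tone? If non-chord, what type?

Chord tone (the third of G# diminished triad).

G# diminished triad contains G♯, B, D; B is the third, so it is a chord tone.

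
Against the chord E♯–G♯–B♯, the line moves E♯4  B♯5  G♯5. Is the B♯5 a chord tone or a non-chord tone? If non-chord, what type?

Chord tone (the fifth of E# minor triad).

E# minor triad contains E♯, G♯, B♯; B♯ is the fifth, so it is a chord tone.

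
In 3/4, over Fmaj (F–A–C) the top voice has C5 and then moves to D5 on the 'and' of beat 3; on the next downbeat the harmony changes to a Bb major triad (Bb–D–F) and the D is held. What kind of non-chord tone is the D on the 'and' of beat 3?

Anticipation.

The harmony at that moment is F major triad (F, A, C); D5 is not a chord tone.
It is approached by step up from C5 and then sustained as the same pitch into the next harmony.
Arriving early and becoming a chord tone when the harmony changes — an anticipation.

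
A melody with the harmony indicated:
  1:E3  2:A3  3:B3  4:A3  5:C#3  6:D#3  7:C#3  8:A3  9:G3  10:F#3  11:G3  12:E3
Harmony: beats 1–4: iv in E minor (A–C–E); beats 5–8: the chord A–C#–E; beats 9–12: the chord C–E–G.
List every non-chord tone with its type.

B3 (beat 3) — neighbor tone; D#3 (beat 6) — neighbor tone; F#3 (beat 10) — neighbor tone.

The harmony at that moment is A minor triad (A, C, E); B3 is not a chord tone.
It is approached by step up from A3 and left by step down to A3.
Step away and step back to the same note — a neighbor tone (upper neighbor).
The harmony at that moment is A major triad (A, C#, E); D#3 is not a chord tone.
It is approached by step up from C#3 and left by step down to C#3.
Step away and step back to the same note — a neighbor tone (upper neighbor).
The harmony at that moment is C major triad (C, E, G); F#3 is not a chord tone.
It is approached by step down from G3 and left by step up to G3.
Step away and step back to the same note — a neighbor tone (lower neighbor).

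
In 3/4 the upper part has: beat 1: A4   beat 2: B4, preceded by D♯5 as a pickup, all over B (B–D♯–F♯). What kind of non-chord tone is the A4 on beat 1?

The harmony at that moment is B major triad (B, D♯, F♯); A4 is not a chord tone.
It is approached by leap down from D♯5 and left by step up to B4.
Leap in, step out, metrically accented — an appoggiatura.

Appoggiatura.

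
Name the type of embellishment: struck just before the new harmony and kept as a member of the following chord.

Approach: ahead of the chord change (typically by step), so it is dissonant against the current harmony. Departure: none — the same pitch is restated or held and is a chord tone of the new harmony.
Dissonant first, consonant once the harmony catches up: the note simply arrives early — an anticipation. (The reverse timing, consonant first and dissonant after the change, would be a suspension or retardation.)

Anticipation.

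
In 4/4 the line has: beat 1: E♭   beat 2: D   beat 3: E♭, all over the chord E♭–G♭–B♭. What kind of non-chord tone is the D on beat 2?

Lower neighbor tone.

The harmony at that moment is E♭ minor triad (E♭, G♭, B♭); D is not a chord tone.
It is approached by step down from E♭ and left by step up to E♭.
Step away and step back to the same note — a neighbor tone (lower neighbor).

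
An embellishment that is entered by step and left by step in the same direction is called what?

Approach: by step. Departure: by step, continuing in the same direction.
Stepwise on both sides with no change of direction means the note fills in the space between two different chord tones — a passing tone. (Had it turned back to its starting note it would be a neighbor tone instead.)

Passing tone.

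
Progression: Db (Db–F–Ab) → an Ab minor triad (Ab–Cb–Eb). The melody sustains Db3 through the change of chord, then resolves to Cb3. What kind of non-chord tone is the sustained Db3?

Db3 is a suspension.

The harmony at that moment is Ab minor triad (Ab, Cb, Eb); Db3 is not a chord tone.
It is held over (the same pitch as the preceding Db3) and left by step down to Cb3.
Held over from the previous chord and resolving down by step — a suspension.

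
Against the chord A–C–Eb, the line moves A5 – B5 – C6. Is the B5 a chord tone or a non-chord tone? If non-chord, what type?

Non-chord tone — a passing tone.

The harmony at that moment is A diminished triad (A, C, Eb); B5 is not a chord tone.
It is approached by step up from A5 and left by step up to C6.
Step in, step out in the same direction — a passing tone.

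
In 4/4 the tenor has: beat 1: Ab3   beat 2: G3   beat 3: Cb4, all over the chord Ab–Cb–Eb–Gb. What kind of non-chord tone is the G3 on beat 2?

The harmony at that moment is Ab minor seventh chord (Ab, Cb, Eb, Gb); G3 is not a chord tone.
It is approached by step down from Ab3 and left by leap up to Cb4.
Step in, leap out, on a weak beat — an escape tone.

Escape tone.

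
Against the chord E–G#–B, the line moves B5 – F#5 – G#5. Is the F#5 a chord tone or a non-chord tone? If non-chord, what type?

The harmony at that moment is E major triad (E, G#, B); F#5 is not a chord tone.
It is approached by leap down from B5 and left by step up to G#5.
Leap in, step out — an appoggiatura.

Non-chord tone — an appoggiatura.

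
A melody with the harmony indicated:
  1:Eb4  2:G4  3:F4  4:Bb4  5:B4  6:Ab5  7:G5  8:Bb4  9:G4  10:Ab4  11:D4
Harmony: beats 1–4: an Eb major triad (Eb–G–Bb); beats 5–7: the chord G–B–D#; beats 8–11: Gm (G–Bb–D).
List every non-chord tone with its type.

F4 (beat 3) — escape tone; Ab5 (beat 6) — appoggiatura; Ab4 (beat 10) — escape tone.

The harmony at that moment is Eb major triad (Eb, G, Bb); F4 is not a chord tone.
It is approached by step down from G4 and left by leap up to Bb4.
Step in, leap out — an escape tone.
The harmony at that moment is G augmented triad (G, B, D#); Ab5 is not a chord tone.
It is approached by leap up from B4 and left by step down to G5.
Leap in, step out — an appoggiatura.
The harmony at that moment is G minor triad (G, Bb, D); Ab4 is not a chord tone.
It is approached by step up from G4 and left by leap down to D4.
Step in, leap out — an escape tone.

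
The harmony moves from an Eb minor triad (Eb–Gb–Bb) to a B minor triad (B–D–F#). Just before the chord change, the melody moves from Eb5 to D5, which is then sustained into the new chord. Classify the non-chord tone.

D5 is an anticipation.

The harmony at that moment is Eb minor triad (Eb, Gb, Bb); D5 is not a chord tone.
It is approached by step down from Eb5 and then sustained as the same pitch into the next harmony.
Arriving early and becoming a chord tone when the harmony changes — an anticipation.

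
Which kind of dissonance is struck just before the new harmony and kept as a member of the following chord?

Anticipation.

Approach: ahead of the chord change (typically by step), so it is dissonant against the current harmony. Departure: none — the same pitch is restated or held and is a chord tone of the new harmony.
Dissonant first, consonant once the harmony catches up: the note simply arrives early — an anticipation. (The reverse timing, consonant first and dissonant after the change, would be a suspension or retardation.)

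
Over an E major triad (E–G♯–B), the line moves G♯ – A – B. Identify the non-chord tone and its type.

The harmony at that moment is E major triad (E, G♯, B); A is not a chord tone.
It is approached by step up from G♯ and left by step up to B.
Step in, step out in the same direction — a passing tone.

A is a passing tone.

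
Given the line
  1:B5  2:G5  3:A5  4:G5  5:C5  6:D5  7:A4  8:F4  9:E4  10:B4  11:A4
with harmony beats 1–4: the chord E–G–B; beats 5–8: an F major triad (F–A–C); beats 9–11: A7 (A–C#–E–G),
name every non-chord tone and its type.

A5 (beat 3) — neighbor tone; D5 (beat 6) — escape tone; B4 (beat 10) — appoggiatura.

The harmony at that moment is E minor triad (E, G, B); A5 is not a chord tone.
It is approached by step up from G5 and left by step down to G5.
Step away and step back to the same note — a neighbor tone (upper neighbor).
The harmony at that moment is F major triad (F, A, C); D5 is not a chord tone.
It is approached by step up from C5 and left by leap down to A4.
Step in, leap out — an escape tone.
The harmony at that moment is A dominant seventh chord (A, C#, E, G); B4 is not a chord tone.
It is approached by leap up from E4 and left by step down to A4.
Leap in, step out — an appoggiatura.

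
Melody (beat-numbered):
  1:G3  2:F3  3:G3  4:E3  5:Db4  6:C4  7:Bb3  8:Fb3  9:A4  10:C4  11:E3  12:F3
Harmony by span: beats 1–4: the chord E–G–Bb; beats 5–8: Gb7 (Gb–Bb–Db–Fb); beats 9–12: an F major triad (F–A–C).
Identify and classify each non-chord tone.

F3 (beat 2) — neighbor tone; C4 (beat 6) — passing tone; E3 (beat 11) — appoggiatura.

The harmony at that moment is E diminished triad (E, G, Bb); F3 is not a chord tone.
It is approached by step down from G3 and left by step up to G3.
Step away and step back to the same note — a neighbor tone (lower neighbor).
The harmony at that moment is Gb dominant seventh chord (Gb, Bb, Db, Fb); C4 is not a chord tone.
It is approached by step down from Db4 and left by step down to Bb3.
Step in, step out in the same direction — a passing tone.
The harmony at that moment is F major triad (F, A, C); E3 is not a chord tone.
It is approached by leap down from C4 and left by step up to F3.
Leap in, step out — an appoggiatura.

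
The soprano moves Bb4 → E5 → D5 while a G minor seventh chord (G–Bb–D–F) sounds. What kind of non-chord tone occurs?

The harmony at that moment is G minor seventh chord (G, Bb, D, F); E5 is not a chord tone.
It is approached by leap up from Bb4 and left by step down to D5.
Leap in, step out — an appoggiatura.

E5 is an appoggiatura.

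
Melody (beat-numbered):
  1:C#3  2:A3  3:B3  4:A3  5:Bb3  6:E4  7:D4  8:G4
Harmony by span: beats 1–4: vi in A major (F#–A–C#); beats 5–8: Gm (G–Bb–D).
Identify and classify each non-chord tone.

The harmony at that moment is F# minor triad (F#, A, C#); B3 is not a chord tone.
It is approached by step up from A3 and left by step down to A3.
Step away and step back to the same note — a neighbor tone (upper neighbor).
The harmony at that moment is G minor triad (G, Bb, D); E4 is not a chord tone.
It is approached by leap up from Bb3 and left by step down to D4.
Leap in, step out — an appoggiatura.

B3 (beat 3) — neighbor tone; E4 (beat 6) — appoggiatura.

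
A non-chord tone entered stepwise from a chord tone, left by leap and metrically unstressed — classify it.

Approach: by step. Departure: by leap. Metric position: weak.
Step in, leap out, from a weak position — an escape tone (échappée). (It is the mirror image of the appoggiatura, which leaps in and steps out on a strong beat.)

Escape tone.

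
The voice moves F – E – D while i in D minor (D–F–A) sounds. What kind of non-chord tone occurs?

The harmony at that moment is D minor triad (D, F, A); E is not a chord tone.
It is approached by step down from F and left by step down to D.
Step in, step out in the same direction — a passing tone.

E is a passing tone.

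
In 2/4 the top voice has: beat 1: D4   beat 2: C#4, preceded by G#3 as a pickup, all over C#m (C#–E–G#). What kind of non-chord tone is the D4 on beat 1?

Appoggiatura.

The harmony at that moment is C# minor triad (C#, E, G#); D4 is not a chord tone.
It is approached by leap up from G#3 and left by step down to C#4.
Leap in, step out, metrically accented — an appoggiatura.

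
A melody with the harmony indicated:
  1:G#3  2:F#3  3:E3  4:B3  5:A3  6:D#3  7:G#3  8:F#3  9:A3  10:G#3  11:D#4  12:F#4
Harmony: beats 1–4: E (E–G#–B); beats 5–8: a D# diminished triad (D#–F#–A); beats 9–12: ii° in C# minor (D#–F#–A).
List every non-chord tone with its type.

F#3 (beat 2) — passing tone; G#3 (beat 7) — appoggiatura; G#3 (beat 10) — escape tone.

The harmony at that moment is E major triad (E, G#, B); F#3 is not a chord tone.
It is approached by step down from G#3 and left by step down to E3.
Step in, step out in the same direction — a passing tone.
The harmony at that moment is D# diminished triad (D#, F#, A); G#3 is not a chord tone.
It is approached by leap up from D#3 and left by step down to F#3.
Leap in, step out — an appoggiatura.
The harmony at that moment is D# diminished triad (D#, F#, A); G#3 is not a chord tone.
It is approached by step down from A3 and left by leap up to D#4.
Step in, leap out — an escape tone.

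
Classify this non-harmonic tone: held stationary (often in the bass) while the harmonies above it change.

Pedal tone.

Approach: none. Departure: none — a single pitch is sustained while the chords change around it, passing through harmonies that do not contain it.
No melodic motion at all; the dissonance is created entirely by the moving harmonies against the stationary note — a pedal tone (pedal point).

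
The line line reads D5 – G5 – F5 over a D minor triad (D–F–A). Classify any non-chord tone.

G5 is an appoggiatura.

The harmony at that moment is D minor triad (D, F, A); G5 is not a chord tone.
It is approached by leap up from D5 and left by step down to F5.
Leap in, step out — an appoggiatura.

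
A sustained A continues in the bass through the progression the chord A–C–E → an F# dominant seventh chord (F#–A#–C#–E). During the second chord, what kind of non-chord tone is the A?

The harmony at that moment is F# dominant seventh chord (F#, A#, C#, E); A is not a chord tone.
It is held over (the same pitch as the preceding A) and then sustained as the same pitch into the next harmony.
Sustained through a change of harmony — a pedal tone.

Pedal tone (pedal point).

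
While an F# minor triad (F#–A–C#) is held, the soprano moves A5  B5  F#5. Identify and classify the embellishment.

The harmony at that moment is F# minor triad (F#, A, C#); B5 is not a chord tone.
It is approached by step up from A5 and left by leap down to F#5.
Step in, leap out — an escape tone.

B5 is an escape tone.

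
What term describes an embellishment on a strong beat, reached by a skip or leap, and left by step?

Approach: by leap. Departure: by step. Metric position: strong.
Leap in, step out, in a metrically strong position — an appoggiatura. (It is the mirror image of the escape tone, which steps in and leaps out from a weak position.)

Appoggiatura.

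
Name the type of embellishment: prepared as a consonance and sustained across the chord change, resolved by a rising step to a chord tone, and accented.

Approach: by preparation — the pitch is first a chord tone, then held (tied or repeated) while the harmony changes under it. Departure: up by step. Metric position: strong.
A prepared dissonance that resolves upward by step — a retardation. (The same figure resolving downward would be a suspension.)

Retardation.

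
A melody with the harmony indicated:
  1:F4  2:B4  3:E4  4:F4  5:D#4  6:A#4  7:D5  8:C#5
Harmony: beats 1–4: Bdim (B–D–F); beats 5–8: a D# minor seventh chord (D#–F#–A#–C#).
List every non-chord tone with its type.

E4 (beat 3) — appoggiatura; D5 (beat 7) — appoggiatura.

The harmony at that moment is B diminished triad (B, D, F); E4 is not a chord tone.
It is approached by leap down from B4 and left by step up to F4.
Leap in, step out — an appoggiatura.
The harmony at that moment is D# minor seventh chord (D#, F#, A#, C#); D5 is not a chord tone.
It is approached by leap up from A#4 and left by step down to C#5.
Leap in, step out — an appoggiatura.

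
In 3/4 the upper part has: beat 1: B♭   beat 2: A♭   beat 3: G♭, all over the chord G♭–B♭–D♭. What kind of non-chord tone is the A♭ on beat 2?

Passing tone.

The harmony at that moment is G♭ major triad (G♭, B♭, D♭); A♭ is not a chord tone.
It is approached by step down from B♭ and left by step down to G♭.
Step in, step out in the same direction — a passing tone.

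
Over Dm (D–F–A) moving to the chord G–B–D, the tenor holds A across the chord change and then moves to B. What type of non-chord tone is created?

A is a retardation.

The harmony at that moment is G major triad (G, B, D); A is not a chord tone.
It is held over (the same pitch as the preceding A) and left by step up to B.
Held over from the previous chord and resolving up by step — a retardation.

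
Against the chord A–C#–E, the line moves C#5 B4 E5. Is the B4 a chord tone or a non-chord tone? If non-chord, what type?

The harmony at that moment is A major triad (A, C#, E); B4 is not a chord tone.
It is approached by step down from C#5 and left by leap up to E5.
Step in, leap out — an escape tone.

Non-chord tone — an escape tone.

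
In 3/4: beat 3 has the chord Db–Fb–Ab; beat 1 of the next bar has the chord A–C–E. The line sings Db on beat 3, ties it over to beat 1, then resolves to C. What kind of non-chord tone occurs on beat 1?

The harmony at that moment is A minor triad (A, C, E); Db is not a chord tone.
It is held over (the same pitch as the preceding Db) and left by step down to C.
Held over from the previous chord and resolving down by step — a suspension.

Suspension.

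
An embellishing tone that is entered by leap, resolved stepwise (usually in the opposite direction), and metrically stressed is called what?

Appoggiatura.

Approach: by leap. Departure: by step. Metric position: strong.
Leap in, step out, in a metrically strong position — an appoggiatura. (It is the mirror image of the escape tone, which steps in and leaps out from a weak position.)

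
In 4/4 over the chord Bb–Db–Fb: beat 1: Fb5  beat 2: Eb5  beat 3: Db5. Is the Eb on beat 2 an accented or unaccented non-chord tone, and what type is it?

The harmony at that moment is Bb diminished triad (Bb, Db, Fb); Eb5 is not a chord tone.
It is approached by step down from Fb5 and left by step down to Db5.
Step in, step out in the same direction — a passing tone.
It falls on a weak beat, so it is unaccented.

Unaccented passing tone.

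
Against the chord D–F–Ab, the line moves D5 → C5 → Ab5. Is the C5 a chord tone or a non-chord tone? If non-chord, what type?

The harmony at that moment is D diminished triad (D, F, Ab); C5 is not a chord tone.
It is approached by step down from D5 and left by leap up to Ab5.
Step in, leap out — an escape tone.

Non-chord tone — an escape tone.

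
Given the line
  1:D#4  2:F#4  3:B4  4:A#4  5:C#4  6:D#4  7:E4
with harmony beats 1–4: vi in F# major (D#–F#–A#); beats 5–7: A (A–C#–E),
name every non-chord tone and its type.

The harmony at that moment is D# minor triad (D#, F#, A#); B4 is not a chord tone.
It is approached by leap up from F#4 and left by step down to A#4.
Leap in, step out — an appoggiatura.
The harmony at that moment is A major triad (A, C#, E); D#4 is not a chord tone.
It is approached by step up from C#4 and left by step up to E4.
Step in, step out in the same direction — a passing tone.

B4 (beat 3) — appoggiatura; D#4 (beat 6) — passing tone.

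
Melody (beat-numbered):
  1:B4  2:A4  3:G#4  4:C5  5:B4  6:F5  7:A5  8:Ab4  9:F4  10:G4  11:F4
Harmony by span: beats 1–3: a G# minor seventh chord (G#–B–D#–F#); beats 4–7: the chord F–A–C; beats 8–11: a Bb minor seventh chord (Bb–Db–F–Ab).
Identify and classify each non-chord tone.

A4 (beat 2) — passing tone; B4 (beat 5) — escape tone; G4 (beat 10) — neighbor tone.

The harmony at that moment is G# minor seventh chord (G#, B, D#, F#); A4 is not a chord tone.
It is approached by step down from B4 and left by step down to G#4.
Step in, step out in the same direction — a passing tone.
The harmony at that moment is F major triad (F, A, C); B4 is not a chord tone.
It is approached by step down from C5 and left by leap up to F5.
Step in, leap out — an escape tone.
The harmony at that moment is Bb minor seventh chord (Bb, Db, F, Ab); G4 is not a chord tone.
It is approached by step up from F4 and left by step down to F4.
Step away and step back to the same note — a neighbor tone (upper neighbor).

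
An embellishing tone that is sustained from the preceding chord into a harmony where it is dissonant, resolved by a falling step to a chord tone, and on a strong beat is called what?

Approach: by preparation — the pitch is first a chord tone, then held (tied or repeated) while the harmony changes under it. Departure: down by step. Metric position: strong.
A prepared dissonance that resolves downward by step — a suspension. (The same figure resolving upward would be a retardation.)

Suspension.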